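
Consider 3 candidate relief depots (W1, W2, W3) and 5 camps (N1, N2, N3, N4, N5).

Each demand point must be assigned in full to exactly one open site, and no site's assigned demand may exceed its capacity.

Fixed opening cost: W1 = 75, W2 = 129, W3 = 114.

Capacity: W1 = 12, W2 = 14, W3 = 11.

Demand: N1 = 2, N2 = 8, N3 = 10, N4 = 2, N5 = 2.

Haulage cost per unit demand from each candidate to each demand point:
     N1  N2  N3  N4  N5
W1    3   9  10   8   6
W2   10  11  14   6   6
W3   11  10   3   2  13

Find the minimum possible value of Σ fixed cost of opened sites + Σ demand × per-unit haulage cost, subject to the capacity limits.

405

Open {W2, W3}; cheapest assignment that respects the capacities:
  W2 (cap 14, load 14): N1, N2, N4, N5 — cost 2×10 + 8×11 + 2×6 + 2×6 = 132
  W3 (cap 11, load 10): N3 — cost 10×3 = 30
  Shipping 162, fixed 243 → total 405.
  Any other capacity-feasible assignment to {W2, W3} ships for at least 162.
Compare {W1, W2}: its best feasible assignment gives total 422.
Compare {W1, W2, W3}: its best feasible assignment gives total 450.
Every other set of open sites that can feasibly serve all demand totals ≥ 422 even under its best assignment. Minimum: 405.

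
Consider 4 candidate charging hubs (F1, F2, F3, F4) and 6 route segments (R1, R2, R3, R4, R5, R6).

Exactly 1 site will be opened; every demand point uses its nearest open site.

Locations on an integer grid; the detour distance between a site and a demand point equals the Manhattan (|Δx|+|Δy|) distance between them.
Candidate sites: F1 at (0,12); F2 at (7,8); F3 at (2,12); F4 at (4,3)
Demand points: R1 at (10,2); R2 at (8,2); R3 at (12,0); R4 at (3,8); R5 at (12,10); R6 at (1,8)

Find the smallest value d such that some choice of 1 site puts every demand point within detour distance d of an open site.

Open {F2}.
  Farthest demand point is R3 at detour distance 13 (to F2); all others are ≤ 13.
With {F4} the worst case is 15.
With {F3} the worst case is 22.
No size-1 selection achieves below 13.

13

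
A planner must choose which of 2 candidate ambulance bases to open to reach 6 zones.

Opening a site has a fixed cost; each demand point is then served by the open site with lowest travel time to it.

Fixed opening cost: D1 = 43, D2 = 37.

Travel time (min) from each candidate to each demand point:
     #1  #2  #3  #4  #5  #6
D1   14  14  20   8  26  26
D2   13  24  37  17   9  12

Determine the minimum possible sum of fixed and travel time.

Open {D2}: assign each demand point to its cheapest open site.
  #1→D2 13, #2→D2 24, #3→D2 37, #4→D2 17, #5→D2 9, #6→D2 12
  travel time 112, fixed 37 → total 149.
Compare {D1}: travel time 108 + fixed 43 = 151.
Compare {D1, D2}: travel time 76 + fixed 80 = 156.

149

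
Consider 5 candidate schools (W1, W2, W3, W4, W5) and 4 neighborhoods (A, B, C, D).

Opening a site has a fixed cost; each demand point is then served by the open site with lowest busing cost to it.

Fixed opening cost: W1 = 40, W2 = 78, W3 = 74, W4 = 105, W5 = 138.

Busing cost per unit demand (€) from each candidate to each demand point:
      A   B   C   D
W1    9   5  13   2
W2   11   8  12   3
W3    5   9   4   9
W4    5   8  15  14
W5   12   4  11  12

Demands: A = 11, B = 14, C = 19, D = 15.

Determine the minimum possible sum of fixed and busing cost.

Open {W1, W3}: assign each demand point to its cheapest open site.
  A→W3 11×5=55, B→W1 14×5=70, C→W3 19×4=76, D→W1 15×2=30
  busing cost 231, fixed 114 → total 345.
Compare {W1, W2, W3}: busing cost 231 + fixed 192 = 423.
Compare {W2, W3}: busing cost 288 + fixed 152 = 440.
Compare {W1, W3, W4}: busing cost 231 + fixed 219 = 450.
All other subsets cost ≥ 423. Minimum total cost: 345.

345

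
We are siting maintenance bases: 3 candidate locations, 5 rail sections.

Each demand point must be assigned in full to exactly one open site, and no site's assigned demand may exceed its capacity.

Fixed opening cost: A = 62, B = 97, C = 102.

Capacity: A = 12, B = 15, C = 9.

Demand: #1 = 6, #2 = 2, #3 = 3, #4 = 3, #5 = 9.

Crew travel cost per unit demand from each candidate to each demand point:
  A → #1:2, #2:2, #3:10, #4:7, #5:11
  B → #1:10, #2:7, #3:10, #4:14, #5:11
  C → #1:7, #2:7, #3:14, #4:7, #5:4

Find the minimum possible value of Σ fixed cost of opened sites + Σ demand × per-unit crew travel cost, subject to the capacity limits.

Open {A, B}; cheapest assignment that respects the capacities:
  A (cap 12, load 11): #1, #2, #4 — cost 6×2 + 2×2 + 3×7 = 37
  B (cap 15, load 12): #3, #5 — cost 3×10 + 9×11 = 129
  Shipping 166, fixed 159 → total 325.
  Any other capacity-feasible assignment to {A, B} ships for at least 166.
Compare {A, B, C}: its best feasible assignment gives total 364.
Compare {B, C}: its best feasible assignment gives total 381.
Every other set of open sites that can feasibly serve all demand totals ≥ 364 even under its best assignment. Minimum: 325.

325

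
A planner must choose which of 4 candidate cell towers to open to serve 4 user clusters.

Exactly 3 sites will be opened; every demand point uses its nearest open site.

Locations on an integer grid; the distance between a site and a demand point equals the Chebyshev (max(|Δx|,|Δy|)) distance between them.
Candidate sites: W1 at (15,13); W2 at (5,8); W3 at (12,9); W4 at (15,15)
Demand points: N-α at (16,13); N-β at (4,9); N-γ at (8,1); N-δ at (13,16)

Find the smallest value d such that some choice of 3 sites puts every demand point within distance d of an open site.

7

Open {W1, W2, W3}.
  Farthest demand point is N-γ at distance 7 (to W2); all others are ≤ 7.
With {W1, W2, W4} the worst case is 7.
With {W2, W3, W4} the worst case is 7.
No size-3 selection achieves below 7.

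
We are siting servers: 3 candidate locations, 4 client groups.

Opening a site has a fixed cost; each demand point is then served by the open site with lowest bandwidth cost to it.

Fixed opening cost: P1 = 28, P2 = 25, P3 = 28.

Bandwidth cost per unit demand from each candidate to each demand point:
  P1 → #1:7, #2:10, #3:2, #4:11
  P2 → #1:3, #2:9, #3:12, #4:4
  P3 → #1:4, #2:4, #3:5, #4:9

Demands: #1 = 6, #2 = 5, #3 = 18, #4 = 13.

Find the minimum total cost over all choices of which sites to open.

204

Open {P1, P2}: assign each demand point to its cheapest open site.
  #1→P2 6×3=18, #2→P2 5×9=45, #3→P1 18×2=36, #4→P2 13×4=52
  bandwidth cost 151, fixed 53 → total 204.
Compare {P1, P2, P3}: bandwidth cost 126 + fixed 81 = 207.
Compare {P2, P3}: bandwidth cost 180 + fixed 53 = 233.
Compare {P1, P3}: bandwidth cost 197 + fixed 56 = 253.
All other subsets cost ≥ 207. Minimum total cost: 204.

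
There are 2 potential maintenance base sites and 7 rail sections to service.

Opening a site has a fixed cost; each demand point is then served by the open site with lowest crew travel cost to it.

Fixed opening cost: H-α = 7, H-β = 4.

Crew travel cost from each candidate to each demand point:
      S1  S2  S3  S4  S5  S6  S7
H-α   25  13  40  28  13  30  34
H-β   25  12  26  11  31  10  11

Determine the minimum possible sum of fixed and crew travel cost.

119

Open {H-α, H-β}: assign each demand point to its cheapest open site.
  S1→H-α 25, S2→H-β 12, S3→H-β 26, S4→H-β 11, S5→H-α 13, S6→H-β 10, S7→H-β 11
  crew travel cost 108, fixed 11 → total 119.
Compare {H-β}: crew travel cost 126 + fixed 4 = 130.
Compare {H-α}: crew travel cost 183 + fixed 7 = 190.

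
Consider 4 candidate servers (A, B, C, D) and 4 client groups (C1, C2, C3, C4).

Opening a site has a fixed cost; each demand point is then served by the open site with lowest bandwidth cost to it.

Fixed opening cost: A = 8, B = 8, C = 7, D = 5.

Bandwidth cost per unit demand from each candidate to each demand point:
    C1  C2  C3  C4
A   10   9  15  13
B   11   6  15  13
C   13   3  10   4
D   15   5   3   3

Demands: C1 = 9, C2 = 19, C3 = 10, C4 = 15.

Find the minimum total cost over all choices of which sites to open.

242

Open {A, C, D}: assign each demand point to its cheapest open site.
  C1→A 9×10=90, C2→C 19×3=57, C3→D 10×3=30, C4→D 15×3=45
  bandwidth cost 222, fixed 20 → total 242.
Compare {A, B, C, D}: bandwidth cost 222 + fixed 28 = 250.
Compare {B, C, D}: bandwidth cost 231 + fixed 20 = 251.
Compare {C, D}: bandwidth cost 249 + fixed 12 = 261.
All other subsets cost ≥ 250. Minimum total cost: 242.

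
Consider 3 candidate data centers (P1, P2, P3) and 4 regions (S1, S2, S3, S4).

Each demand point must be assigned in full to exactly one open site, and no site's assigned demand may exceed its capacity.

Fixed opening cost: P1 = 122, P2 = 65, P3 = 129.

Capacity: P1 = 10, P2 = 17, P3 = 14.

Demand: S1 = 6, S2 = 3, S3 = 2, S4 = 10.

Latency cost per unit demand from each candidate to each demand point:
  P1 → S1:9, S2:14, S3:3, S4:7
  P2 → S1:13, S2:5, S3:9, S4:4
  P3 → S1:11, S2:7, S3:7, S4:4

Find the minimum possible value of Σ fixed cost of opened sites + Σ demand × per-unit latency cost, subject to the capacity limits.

Open {P1, P2}; cheapest assignment that respects the capacities:
  P1 (cap 10, load 8): S1, S3 — cost 6×9 + 2×3 = 60
  P2 (cap 17, load 13): S2, S4 — cost 3×5 + 10×4 = 55
  Shipping 115, fixed 187 → total 302.
  Any other capacity-feasible assignment to {P1, P2} ships for at least 115.
Compare {P2, P3}: its best feasible assignment gives total 329.
Compare {P1, P3}: its best feasible assignment gives total 372.
Every other set of open sites that can feasibly serve all demand totals ≥ 329 even under its best assignment. Minimum: 302.

302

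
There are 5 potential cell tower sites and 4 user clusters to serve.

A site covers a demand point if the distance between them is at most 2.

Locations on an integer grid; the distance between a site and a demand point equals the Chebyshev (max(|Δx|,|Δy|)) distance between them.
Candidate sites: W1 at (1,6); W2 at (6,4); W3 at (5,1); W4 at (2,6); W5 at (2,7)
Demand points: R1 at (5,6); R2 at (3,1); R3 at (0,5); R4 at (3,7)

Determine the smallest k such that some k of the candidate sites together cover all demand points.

3

Coverage sets (demand points within 2 of each site):
  W1: {R3, R4}
  W2: {R1}
  W3: {R2}
  W4: {R3, R4}
  W5: {R3, R4}
No 2 sites suffice: every size-2 union leaves at least one demand point uncovered.
But {W1, W2, W3} covers everything, so the minimum is 3.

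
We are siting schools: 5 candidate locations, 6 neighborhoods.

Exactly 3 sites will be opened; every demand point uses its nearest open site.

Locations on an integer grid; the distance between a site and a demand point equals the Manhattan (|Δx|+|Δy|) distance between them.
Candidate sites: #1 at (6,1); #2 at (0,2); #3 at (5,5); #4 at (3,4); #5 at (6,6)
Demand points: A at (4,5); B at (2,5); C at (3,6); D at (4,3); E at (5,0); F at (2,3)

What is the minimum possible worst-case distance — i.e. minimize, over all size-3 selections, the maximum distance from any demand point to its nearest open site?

2

Open {#1, #2, #4}.
  Farthest demand point is A at distance 2 (to #4); all others are ≤ 2.
With {#1, #3, #4} the worst case is 2.
With {#1, #4, #5} the worst case is 2.
No size-3 selection achieves below 2.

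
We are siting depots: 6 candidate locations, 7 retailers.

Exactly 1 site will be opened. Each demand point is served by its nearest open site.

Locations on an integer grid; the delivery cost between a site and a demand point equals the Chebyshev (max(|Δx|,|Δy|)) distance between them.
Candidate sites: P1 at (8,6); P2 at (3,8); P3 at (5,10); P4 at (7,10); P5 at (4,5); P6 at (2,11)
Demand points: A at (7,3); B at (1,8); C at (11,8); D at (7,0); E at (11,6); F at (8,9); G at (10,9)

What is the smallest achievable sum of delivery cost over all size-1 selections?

Open {P1}.
  A→P1 3, B→P1 7, C→P1 3, D→P1 6, E→P1 3, F→P1 3, G→P1 3  ⇒ total 28.
Compare {P4}: total 35.
Compare {P5}: total 35.
No size-1 selection does better; minimum is 28.

28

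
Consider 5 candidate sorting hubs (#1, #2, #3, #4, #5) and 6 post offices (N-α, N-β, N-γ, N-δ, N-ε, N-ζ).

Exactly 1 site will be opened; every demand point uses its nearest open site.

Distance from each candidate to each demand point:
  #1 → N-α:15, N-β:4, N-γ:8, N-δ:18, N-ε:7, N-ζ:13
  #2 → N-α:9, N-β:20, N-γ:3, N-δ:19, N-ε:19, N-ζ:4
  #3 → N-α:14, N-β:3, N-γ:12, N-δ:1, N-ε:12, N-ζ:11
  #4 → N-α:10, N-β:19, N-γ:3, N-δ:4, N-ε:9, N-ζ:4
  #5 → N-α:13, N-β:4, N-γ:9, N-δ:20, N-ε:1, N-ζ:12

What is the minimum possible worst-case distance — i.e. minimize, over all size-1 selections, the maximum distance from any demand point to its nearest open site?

14

Open {#3}.
  Farthest demand point is N-α at distance 14 (to #3); all others are ≤ 14.
With {#1} the worst case is 18.
With {#4} the worst case is 19.
No size-1 selection achieves below 14.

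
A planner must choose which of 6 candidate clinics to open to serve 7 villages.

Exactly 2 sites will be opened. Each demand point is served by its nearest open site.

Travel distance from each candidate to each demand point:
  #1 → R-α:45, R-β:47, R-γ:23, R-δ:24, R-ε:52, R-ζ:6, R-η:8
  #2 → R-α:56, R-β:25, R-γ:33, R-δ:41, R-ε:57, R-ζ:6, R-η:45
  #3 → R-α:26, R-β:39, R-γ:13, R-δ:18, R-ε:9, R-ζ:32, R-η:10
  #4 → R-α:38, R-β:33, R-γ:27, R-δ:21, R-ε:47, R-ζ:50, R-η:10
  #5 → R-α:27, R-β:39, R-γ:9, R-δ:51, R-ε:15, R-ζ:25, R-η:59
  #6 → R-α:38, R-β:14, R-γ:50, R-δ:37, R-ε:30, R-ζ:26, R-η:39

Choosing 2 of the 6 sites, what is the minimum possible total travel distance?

Open {#2, #3}.
  R-α→#3 26, R-β→#2 25, R-γ→#3 13, R-δ→#3 18, R-ε→#3 9, R-ζ→#2 6, R-η→#3 10  ⇒ total 107.
Compare {#3, #6}: total 116.
Compare {#1, #3}: total 119.
No size-2 selection does better; minimum is 107.

107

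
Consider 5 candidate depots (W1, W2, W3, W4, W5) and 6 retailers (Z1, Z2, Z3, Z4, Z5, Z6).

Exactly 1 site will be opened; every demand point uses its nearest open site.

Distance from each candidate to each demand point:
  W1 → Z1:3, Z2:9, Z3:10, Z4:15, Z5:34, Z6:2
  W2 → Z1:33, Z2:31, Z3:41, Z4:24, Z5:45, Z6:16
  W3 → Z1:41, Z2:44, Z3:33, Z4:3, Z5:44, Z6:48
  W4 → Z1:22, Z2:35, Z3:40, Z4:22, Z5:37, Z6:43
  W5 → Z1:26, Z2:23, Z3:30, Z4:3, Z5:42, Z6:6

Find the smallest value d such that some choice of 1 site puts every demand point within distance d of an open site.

Open {W1}.
  Farthest demand point is Z5 at distance 34 (to W1); all others are ≤ 34.
With {W5} the worst case is 42.
With {W4} the worst case is 43.
No size-1 selection achieves below 34.

34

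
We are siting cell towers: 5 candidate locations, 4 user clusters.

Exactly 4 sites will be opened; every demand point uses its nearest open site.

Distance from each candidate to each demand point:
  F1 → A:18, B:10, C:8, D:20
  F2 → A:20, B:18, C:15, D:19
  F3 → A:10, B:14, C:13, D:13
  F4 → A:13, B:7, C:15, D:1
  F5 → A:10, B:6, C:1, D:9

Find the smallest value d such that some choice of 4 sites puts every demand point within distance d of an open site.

10

Open {F1, F2, F3, F4}.
  Farthest demand point is A at distance 10 (to F3); all others are ≤ 10.
With {F1, F2, F3, F5} the worst case is 10.
With {F1, F2, F4, F5} the worst case is 10.
No size-4 selection achieves below 10.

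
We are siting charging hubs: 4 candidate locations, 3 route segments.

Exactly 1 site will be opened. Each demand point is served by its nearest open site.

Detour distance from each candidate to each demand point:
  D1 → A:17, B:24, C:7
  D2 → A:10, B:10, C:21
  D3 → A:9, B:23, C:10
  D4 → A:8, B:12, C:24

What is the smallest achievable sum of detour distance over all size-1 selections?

41

Open {D2}.
  A→D2 10, B→D2 10, C→D2 21  ⇒ total 41.
Compare {D3}: total 42.
Compare {D4}: total 44.
No size-1 selection does better; minimum is 41.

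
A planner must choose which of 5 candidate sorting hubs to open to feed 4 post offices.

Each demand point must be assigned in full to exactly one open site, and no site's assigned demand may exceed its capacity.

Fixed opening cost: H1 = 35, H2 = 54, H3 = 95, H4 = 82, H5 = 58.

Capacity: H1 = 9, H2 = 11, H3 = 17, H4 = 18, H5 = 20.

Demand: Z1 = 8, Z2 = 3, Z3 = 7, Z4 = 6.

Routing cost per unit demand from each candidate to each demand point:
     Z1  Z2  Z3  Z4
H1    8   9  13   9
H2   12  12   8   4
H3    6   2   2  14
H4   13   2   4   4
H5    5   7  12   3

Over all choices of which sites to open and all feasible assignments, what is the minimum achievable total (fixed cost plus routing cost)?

231

Open {H3, H5}; cheapest assignment that respects the capacities:
  H3 (cap 17, load 10): Z2, Z3 — cost 3×2 + 7×2 = 20
  H5 (cap 20, load 14): Z1, Z4 — cost 8×5 + 6×3 = 58
  Shipping 78, fixed 153 → total 231.
  Any other capacity-feasible assignment to {H3, H5} ships for at least 78.
Compare {H4, H5}: its best feasible assignment gives total 232.
Compare {H1, H4}: its best feasible assignment gives total 239.
Every other set of open sites that can feasibly serve all demand totals ≥ 232 even under its best assignment. Minimum: 231.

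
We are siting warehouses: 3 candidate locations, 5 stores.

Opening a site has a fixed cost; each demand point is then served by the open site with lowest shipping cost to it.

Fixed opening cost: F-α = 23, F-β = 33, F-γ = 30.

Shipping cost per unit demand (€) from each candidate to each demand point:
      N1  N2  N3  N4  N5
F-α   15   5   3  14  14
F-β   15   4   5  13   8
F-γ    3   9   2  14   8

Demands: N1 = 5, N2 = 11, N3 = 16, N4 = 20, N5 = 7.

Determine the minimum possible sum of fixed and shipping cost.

470

Open {F-β, F-γ}: assign each demand point to its cheapest open site.
  N1→F-γ 5×3=15, N2→F-β 11×4=44, N3→F-γ 16×2=32, N4→F-β 20×13=260, N5→F-β 7×8=56
  shipping cost 407, fixed 63 → total 470.
Compare {F-α, F-γ}: shipping cost 438 + fixed 53 = 491.
Compare {F-α, F-β, F-γ}: shipping cost 407 + fixed 86 = 493.
Compare {F-γ}: shipping cost 482 + fixed 30 = 512.
All other subsets cost ≥ 491. Minimum total cost: 470.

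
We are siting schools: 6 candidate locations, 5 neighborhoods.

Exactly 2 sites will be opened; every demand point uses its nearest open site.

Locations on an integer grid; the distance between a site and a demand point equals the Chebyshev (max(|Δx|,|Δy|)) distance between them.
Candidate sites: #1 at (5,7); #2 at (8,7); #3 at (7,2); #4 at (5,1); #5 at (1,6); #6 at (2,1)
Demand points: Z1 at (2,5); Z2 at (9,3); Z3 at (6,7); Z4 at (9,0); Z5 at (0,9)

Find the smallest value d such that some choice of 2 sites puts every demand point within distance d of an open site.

5

Open {#1, #3}.
  Farthest demand point is Z5 at distance 5 (to #1); all others are ≤ 5.
With {#1, #4} the worst case is 5.
With {#3, #5} the worst case is 5.
No size-2 selection achieves below 5.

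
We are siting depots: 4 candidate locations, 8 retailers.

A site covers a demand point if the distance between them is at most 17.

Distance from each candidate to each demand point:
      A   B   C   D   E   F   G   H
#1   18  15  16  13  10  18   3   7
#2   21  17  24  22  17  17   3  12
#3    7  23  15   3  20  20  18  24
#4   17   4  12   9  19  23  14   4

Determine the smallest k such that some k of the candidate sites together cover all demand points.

Coverage sets (demand points within 17 of each site):
  #1: {B, C, D, E, G, H}
  #2: {B, E, F, G, H}
  #3: {A, C, D}
  #4: {A, B, C, D, G, H}
No single site covers all 8 demand points.
But {#2, #3} covers everything, so the minimum is 2.

2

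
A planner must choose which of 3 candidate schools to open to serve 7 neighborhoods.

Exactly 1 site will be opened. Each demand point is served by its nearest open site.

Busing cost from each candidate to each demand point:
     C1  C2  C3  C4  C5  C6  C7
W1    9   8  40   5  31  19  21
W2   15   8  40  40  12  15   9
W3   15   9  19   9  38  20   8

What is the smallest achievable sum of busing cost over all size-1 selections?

Open {W3}.
  C1→W3 15, C2→W3 9, C3→W3 19, C4→W3 9, C5→W3 38, C6→W3 20, C7→W3 8  ⇒ total 118.
Compare {W1}: total 133.
Compare {W2}: total 139.

118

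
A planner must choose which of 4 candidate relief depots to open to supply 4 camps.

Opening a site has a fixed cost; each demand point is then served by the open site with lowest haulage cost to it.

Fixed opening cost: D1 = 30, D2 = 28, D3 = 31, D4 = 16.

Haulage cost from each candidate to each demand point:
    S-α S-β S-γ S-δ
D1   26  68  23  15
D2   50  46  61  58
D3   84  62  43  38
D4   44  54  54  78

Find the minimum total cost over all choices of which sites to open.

Open {D1}: assign each demand point to its cheapest open site.
  S-α→D1 26, S-β→D1 68, S-γ→D1 23, S-δ→D1 15
  haulage cost 132, fixed 30 → total 162.
Compare {D1, D4}: haulage cost 118 + fixed 46 = 164.
Compare {D1, D2}: haulage cost 110 + fixed 58 = 168.
Compare {D1, D2, D4}: haulage cost 110 + fixed 74 = 184.
All other subsets cost ≥ 164. Minimum total cost: 162.

162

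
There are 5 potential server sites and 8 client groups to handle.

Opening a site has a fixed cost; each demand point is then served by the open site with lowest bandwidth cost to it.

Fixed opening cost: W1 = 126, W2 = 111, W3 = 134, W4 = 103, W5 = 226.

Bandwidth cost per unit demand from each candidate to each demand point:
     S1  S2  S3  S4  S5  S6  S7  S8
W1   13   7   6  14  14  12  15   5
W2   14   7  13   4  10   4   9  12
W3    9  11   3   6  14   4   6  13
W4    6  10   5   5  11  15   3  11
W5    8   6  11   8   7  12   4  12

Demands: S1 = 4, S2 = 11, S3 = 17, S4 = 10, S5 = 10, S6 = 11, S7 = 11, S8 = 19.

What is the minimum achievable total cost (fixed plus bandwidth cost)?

Open {W2, W4}: assign each demand point to its cheapest open site.
  S1→W4 4×6=24, S2→W2 11×7=77, S3→W4 17×5=85, S4→W2 10×4=40, S5→W2 10×10=100, S6→W2 11×4=44, S7→W4 11×3=33, S8→W4 19×11=209
  bandwidth cost 612, fixed 214 → total 826.
Compare {W1, W3}: bandwidth cost 569 + fixed 260 = 829.
Compare {W1, W4}: bandwidth cost 606 + fixed 229 = 835.
Compare {W1, W2, W4}: bandwidth cost 498 + fixed 340 = 838.
All other subsets cost ≥ 829. Minimum total cost: 826.

826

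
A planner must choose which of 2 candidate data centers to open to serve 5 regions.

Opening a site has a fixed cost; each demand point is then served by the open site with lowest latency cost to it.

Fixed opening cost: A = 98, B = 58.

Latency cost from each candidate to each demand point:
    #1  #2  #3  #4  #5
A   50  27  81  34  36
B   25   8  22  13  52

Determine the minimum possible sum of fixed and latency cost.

Open {B}: assign each demand point to its cheapest open site.
  #1→B 25, #2→B 8, #3→B 22, #4→B 13, #5→B 52
  latency cost 120, fixed 58 → total 178.
Compare {A, B}: latency cost 104 + fixed 156 = 260.
Compare {A}: latency cost 228 + fixed 98 = 326.

178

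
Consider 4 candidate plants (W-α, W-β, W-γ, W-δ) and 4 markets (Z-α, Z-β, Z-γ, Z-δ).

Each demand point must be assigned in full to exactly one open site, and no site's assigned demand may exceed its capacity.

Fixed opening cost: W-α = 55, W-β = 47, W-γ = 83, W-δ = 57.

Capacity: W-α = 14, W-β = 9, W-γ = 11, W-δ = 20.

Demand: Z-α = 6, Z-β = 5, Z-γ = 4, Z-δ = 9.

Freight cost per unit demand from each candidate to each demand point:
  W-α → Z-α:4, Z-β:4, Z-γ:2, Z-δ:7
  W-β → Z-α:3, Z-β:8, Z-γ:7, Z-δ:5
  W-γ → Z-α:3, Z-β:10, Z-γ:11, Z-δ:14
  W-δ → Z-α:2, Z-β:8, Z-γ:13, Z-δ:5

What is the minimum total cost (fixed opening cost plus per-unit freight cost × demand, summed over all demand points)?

Open {W-α, W-δ}; cheapest assignment that respects the capacities:
  W-α (cap 14, load 9): Z-β, Z-γ — cost 5×4 + 4×2 = 28
  W-δ (cap 20, load 15): Z-α, Z-δ — cost 6×2 + 9×5 = 57
  Shipping 85, fixed 112 → total 197.
  Any other capacity-feasible assignment to {W-α, W-δ} ships for at least 85.
Compare {W-β, W-δ}: its best feasible assignment gives total 229.
Compare {W-α, W-β, W-δ}: its best feasible assignment gives total 244.
Every other set of open sites that can feasibly serve all demand totals ≥ 229 even under its best assignment. Minimum: 197.

197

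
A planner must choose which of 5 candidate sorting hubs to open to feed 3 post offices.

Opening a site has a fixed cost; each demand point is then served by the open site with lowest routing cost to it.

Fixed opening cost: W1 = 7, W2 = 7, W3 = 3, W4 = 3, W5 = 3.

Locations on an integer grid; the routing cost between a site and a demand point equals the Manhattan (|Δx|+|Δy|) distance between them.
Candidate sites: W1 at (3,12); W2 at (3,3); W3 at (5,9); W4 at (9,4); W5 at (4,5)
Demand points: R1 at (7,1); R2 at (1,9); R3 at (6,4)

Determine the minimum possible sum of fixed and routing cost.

Open {W3, W4}: assign each demand point to its cheapest open site.
  R1→W4 5, R2→W3 4, R3→W4 3
  routing cost 12, fixed 6 → total 18.
Compare {W5}: routing cost 17 + fixed 3 = 20.
Compare {W3, W5}: routing cost 14 + fixed 6 = 20.
Compare {W4, W5}: routing cost 15 + fixed 6 = 21.
All other subsets cost ≥ 20. Minimum total cost: 18.

18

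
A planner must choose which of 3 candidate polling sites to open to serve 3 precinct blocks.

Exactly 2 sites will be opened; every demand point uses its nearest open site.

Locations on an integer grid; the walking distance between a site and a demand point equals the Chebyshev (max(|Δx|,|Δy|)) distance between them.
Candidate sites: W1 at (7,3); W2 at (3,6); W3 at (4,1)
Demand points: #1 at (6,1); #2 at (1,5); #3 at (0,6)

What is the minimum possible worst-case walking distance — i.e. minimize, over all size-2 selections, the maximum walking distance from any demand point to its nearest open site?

Open {W1, W2}.
  Farthest demand point is #3 at walking distance 3 (to W2); all others are ≤ 3.
With {W2, W3} the worst case is 3.
With {W1, W3} the worst case is 5.
No size-2 selection achieves below 3.

3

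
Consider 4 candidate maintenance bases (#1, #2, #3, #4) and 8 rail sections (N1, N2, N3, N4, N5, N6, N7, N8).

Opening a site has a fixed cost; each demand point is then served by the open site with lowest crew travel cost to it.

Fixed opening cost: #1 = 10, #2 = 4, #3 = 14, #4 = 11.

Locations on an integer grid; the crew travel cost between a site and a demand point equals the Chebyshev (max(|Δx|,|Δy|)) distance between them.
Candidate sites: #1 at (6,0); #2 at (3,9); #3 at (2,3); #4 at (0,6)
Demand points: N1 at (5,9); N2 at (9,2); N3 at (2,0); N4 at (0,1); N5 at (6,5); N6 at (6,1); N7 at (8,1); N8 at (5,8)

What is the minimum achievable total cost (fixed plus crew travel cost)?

Open {#1, #2}: assign each demand point to its cheapest open site.
  N1→#2 2, N2→#1 3, N3→#1 4, N4→#1 6, N5→#2 4, N6→#1 1, N7→#1 2, N8→#2 2
  crew travel cost 24, fixed 14 → total 38.
Compare {#1, #2, #3}: crew travel cost 19 + fixed 28 = 47.
Compare {#1}: crew travel cost 38 + fixed 10 = 48.
Compare {#2, #3}: crew travel cost 30 + fixed 18 = 48.
All other subsets cost ≥ 47. Minimum total cost: 38.

38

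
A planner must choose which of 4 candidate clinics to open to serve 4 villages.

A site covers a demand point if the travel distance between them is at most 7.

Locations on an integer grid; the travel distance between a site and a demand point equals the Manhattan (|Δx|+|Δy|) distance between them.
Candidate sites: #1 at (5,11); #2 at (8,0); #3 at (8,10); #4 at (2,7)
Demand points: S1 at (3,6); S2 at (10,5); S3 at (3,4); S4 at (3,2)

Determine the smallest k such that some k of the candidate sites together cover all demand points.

Coverage sets (demand points within 7 of each site):
  #1: {S1}
  #2: {S2, S4}
  #3: {S2}
  #4: {S1, S3, S4}
No single site covers all 4 demand points.
But {#2, #4} covers everything, so the minimum is 2.

2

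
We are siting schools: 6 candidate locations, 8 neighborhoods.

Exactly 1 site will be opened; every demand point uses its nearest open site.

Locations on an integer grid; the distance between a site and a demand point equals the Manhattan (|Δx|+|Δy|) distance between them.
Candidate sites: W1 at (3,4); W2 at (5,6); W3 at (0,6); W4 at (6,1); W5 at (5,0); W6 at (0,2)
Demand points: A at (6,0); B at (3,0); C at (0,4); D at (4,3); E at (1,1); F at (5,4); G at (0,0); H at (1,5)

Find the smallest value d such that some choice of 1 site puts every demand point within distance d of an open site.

7

Open {W1}.
  Farthest demand point is A at distance 7 (to W1); all others are ≤ 7.
With {W6} the worst case is 8.
With {W4} the worst case is 9.
No size-1 selection achieves below 7.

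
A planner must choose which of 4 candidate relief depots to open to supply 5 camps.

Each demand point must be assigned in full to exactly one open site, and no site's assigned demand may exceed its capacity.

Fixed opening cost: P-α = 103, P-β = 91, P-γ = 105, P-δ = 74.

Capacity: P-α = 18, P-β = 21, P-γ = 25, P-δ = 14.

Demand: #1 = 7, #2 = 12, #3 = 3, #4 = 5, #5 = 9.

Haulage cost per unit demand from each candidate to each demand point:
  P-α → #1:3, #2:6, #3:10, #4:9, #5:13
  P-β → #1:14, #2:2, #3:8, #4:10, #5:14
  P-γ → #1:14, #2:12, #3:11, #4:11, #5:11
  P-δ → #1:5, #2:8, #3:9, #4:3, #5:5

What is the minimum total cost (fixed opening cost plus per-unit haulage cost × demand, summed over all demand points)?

397

Open {P-α, P-β, P-δ}; cheapest assignment that respects the capacities:
  P-α (cap 18, load 7): #1 — cost 7×3 = 21
  P-β (cap 21, load 15): #2, #3 — cost 12×2 + 3×8 = 48
  P-δ (cap 14, load 14): #4, #5 — cost 5×3 + 9×5 = 60
  Shipping 129, fixed 268 → total 397.
  Any other capacity-feasible assignment to {P-α, P-β, P-δ} ships for at least 129.
Compare {P-α, P-β}: its best feasible assignment gives total 430.
Compare {P-β, P-γ, P-δ}: its best feasible assignment gives total 467.
Every other set of open sites that can feasibly serve all demand totals ≥ 430 even under its best assignment. Minimum: 397.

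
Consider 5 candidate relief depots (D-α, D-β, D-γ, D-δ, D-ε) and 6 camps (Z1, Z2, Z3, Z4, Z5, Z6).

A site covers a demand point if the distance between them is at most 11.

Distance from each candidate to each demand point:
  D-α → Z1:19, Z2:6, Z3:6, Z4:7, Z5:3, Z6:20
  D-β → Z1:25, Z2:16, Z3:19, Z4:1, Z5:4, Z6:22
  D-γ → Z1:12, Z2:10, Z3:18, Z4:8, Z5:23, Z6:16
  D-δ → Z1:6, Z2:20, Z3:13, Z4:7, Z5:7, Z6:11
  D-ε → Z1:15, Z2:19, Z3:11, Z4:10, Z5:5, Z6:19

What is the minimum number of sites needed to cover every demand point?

Coverage sets (demand points within 11 of each site):
  D-α: {Z2, Z3, Z4, Z5}
  D-β: {Z4, Z5}
  D-γ: {Z2, Z4}
  D-δ: {Z1, Z4, Z5, Z6}
  D-ε: {Z3, Z4, Z5}
No single site covers all 6 demand points.
But {D-α, D-δ} covers everything, so the minimum is 2.

2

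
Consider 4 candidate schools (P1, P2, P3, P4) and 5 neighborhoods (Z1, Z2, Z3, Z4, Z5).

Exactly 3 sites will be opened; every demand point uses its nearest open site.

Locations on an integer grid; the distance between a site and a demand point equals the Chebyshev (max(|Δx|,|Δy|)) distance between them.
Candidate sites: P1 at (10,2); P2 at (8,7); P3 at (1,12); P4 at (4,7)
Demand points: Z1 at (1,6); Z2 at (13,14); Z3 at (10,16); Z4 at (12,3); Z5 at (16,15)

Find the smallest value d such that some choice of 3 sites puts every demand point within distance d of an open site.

9

Open {P1, P2, P3}.
  Farthest demand point is Z3 at distance 9 (to P2); all others are ≤ 9.
With {P1, P2, P4} the worst case is 9.
With {P2, P3, P4} the worst case is 9.
No size-3 selection achieves below 9.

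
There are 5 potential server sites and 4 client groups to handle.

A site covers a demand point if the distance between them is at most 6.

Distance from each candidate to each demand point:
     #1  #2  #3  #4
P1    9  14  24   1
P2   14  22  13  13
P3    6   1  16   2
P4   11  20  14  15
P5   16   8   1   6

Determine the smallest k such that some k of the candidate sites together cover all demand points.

Coverage sets (demand points within 6 of each site):
  P1: {#4}
  P2: {}
  P3: {#1, #2, #4}
  P4: {}
  P5: {#3, #4}
No single site covers all 4 demand points.
But {P3, P5} covers everything, so the minimum is 2.

2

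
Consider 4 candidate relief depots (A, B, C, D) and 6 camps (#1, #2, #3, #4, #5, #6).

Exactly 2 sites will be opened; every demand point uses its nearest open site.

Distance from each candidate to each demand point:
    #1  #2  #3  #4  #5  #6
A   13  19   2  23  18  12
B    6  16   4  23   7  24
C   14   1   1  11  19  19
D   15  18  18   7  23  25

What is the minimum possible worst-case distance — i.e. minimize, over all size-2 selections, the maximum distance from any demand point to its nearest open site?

Open {A, C}.
  Farthest demand point is #5 at distance 18 (to A); all others are ≤ 18.
With {A, D} the worst case is 18.
With {B, C} the worst case is 19.
No size-2 selection achieves below 18.

18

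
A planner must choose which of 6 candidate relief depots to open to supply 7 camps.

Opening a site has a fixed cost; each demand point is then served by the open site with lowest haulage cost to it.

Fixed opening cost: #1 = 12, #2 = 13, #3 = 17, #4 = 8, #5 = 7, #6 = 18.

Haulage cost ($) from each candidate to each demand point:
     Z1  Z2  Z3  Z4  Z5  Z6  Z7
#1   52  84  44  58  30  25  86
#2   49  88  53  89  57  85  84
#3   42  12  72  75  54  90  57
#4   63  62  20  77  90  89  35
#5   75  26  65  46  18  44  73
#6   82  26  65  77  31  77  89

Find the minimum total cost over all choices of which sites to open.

Open {#1, #3, #4, #5}: assign each demand point to its cheapest open site.
  Z1→#3 42, Z2→#3 12, Z3→#4 20, Z4→#5 46, Z5→#5 18, Z6→#1 25, Z7→#4 35
  haulage cost 198, fixed 44 → total 242.
Compare {#1, #4, #5}: haulage cost 222 + fixed 27 = 249.
Compare {#3, #4, #5}: haulage cost 217 + fixed 32 = 249.
Compare {#1, #2, #3, #4, #5}: haulage cost 198 + fixed 57 = 255.
All other subsets cost ≥ 249. Minimum total cost: 242.

242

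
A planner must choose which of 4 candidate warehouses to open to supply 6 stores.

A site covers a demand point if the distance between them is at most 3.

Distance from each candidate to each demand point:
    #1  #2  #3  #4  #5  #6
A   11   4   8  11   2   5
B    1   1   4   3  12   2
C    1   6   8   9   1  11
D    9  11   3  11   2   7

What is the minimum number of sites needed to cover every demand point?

2

Coverage sets (demand points within 3 of each site):
  A: {#5}
  B: {#1, #2, #4, #6}
  C: {#1, #5}
  D: {#3, #5}
No single site covers all 6 demand points.
But {B, D} covers everything, so the minimum is 2.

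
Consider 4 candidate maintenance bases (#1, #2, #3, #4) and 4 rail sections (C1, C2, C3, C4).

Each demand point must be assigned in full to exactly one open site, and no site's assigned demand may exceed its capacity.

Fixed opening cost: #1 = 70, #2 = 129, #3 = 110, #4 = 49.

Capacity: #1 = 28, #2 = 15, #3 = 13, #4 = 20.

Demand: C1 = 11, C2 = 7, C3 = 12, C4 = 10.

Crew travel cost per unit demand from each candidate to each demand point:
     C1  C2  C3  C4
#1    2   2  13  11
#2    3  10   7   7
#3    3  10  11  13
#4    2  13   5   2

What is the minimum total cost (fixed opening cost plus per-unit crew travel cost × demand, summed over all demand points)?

Open {#1, #4}; cheapest assignment that respects the capacities:
  #1 (cap 28, load 28): C1, C2, C4 — cost 11×2 + 7×2 + 10×11 = 146
  #4 (cap 20, load 12): C3 — cost 12×5 = 60
  Shipping 206, fixed 119 → total 325.
  Any other capacity-feasible assignment to {#1, #4} ships for at least 206.
Compare {#1, #2, #4}: its best feasible assignment gives total 388.
Compare {#1, #3, #4}: its best feasible assignment gives total 417.
Every other set of open sites that can feasibly serve all demand totals ≥ 388 even under its best assignment. Minimum: 325.

325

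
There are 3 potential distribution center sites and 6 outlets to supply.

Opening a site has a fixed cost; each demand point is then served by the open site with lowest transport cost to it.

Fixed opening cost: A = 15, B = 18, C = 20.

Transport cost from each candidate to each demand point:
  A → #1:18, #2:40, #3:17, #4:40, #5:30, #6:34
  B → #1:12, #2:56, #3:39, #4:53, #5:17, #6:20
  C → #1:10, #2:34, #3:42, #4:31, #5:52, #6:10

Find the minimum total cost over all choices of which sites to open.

Open {A, C}: assign each demand point to its cheapest open site.
  #1→C 10, #2→C 34, #3→A 17, #4→C 31, #5→A 30, #6→C 10
  transport cost 132, fixed 35 → total 167.
Compare {A, B, C}: transport cost 119 + fixed 53 = 172.
Compare {A, B}: transport cost 146 + fixed 33 = 179.
Compare {B, C}: transport cost 141 + fixed 38 = 179.
All other subsets cost ≥ 172. Minimum total cost: 167.

167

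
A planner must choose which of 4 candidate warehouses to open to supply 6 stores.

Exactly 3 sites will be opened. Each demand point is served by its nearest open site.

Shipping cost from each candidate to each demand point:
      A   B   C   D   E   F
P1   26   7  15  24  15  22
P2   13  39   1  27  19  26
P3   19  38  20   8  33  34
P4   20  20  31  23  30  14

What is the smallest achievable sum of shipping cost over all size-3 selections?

66

Open {P1, P2, P3}.
  A→P2 13, B→P1 7, C→P2 1, D→P3 8, E→P1 15, F→P1 22  ⇒ total 66.
Compare {P1, P2, P4}: total 73.
Compare {P2, P3, P4}: total 75.
No size-3 selection does better; minimum is 66.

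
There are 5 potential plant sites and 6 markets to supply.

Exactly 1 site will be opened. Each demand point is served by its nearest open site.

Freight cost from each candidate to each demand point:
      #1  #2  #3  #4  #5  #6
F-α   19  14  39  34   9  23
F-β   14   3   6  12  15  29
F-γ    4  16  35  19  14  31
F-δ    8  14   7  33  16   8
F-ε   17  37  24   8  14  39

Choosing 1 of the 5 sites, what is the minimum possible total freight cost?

79

Open {F-β}.
  #1→F-β 14, #2→F-β 3, #3→F-β 6, #4→F-β 12, #5→F-β 15, #6→F-β 29  ⇒ total 79.
Compare {F-δ}: total 86.
Compare {F-γ}: total 119.
No size-1 selection does better; minimum is 79.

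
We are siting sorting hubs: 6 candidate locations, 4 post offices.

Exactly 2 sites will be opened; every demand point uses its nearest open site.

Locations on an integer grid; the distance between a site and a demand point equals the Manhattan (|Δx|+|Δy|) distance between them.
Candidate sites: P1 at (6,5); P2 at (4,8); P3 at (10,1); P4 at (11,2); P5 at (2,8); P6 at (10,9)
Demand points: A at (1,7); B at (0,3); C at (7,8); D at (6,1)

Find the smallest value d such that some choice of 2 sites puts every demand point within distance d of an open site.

Open {P1, P5}.
  Farthest demand point is B at distance 7 (to P5); all others are ≤ 7.
With {P3, P5} the worst case is 7.
With {P4, P5} the worst case is 7.
No size-2 selection achieves below 7.

7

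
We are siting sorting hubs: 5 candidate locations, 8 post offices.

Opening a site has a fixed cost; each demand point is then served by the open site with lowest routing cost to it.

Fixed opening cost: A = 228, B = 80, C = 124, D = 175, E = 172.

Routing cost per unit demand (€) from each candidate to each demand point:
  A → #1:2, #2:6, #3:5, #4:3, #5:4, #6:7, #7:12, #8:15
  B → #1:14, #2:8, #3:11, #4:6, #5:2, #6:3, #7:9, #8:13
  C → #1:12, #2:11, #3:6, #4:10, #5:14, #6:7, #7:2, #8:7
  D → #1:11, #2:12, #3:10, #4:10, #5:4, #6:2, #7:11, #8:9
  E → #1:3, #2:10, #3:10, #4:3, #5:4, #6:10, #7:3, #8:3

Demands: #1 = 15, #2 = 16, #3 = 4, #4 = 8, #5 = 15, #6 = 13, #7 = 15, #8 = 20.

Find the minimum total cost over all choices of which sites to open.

663

Open {B, E}: assign each demand point to its cheapest open site.
  #1→E 15×3=45, #2→B 16×8=128, #3→E 4×10=40, #4→E 8×3=24, #5→B 15×2=30, #6→B 13×3=39, #7→E 15×3=45, #8→E 20×3=60
  routing cost 411, fixed 252 → total 663.
Compare {E}: routing cost 564 + fixed 172 = 736.
Compare {B, C, E}: routing cost 380 + fixed 376 = 756.
Compare {C, E}: routing cost 494 + fixed 296 = 790.
All other subsets cost ≥ 736. Minimum total cost: 663.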